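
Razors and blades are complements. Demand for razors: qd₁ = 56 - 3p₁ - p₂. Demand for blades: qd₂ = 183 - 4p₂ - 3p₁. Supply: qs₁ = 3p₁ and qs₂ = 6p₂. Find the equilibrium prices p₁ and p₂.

Market 1: 56 - 3p₁ - p₂ = 3p₁ → 6p₁ + p₂ = 56.
Market 2: 10p₂ + 3p₁ = 183.
Eliminating p₂: 10×(1) − 1×(2) gives 57p₁ = 377, so p₁ = 377/57.
Back-substitute into (2): p₂ = (183 − 3×377/57) / 10 = 310/19.

p₁ = 377/57, p₂ = 310/19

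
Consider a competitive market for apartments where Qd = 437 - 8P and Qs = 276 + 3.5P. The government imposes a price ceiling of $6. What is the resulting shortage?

Equilibrium price would be P* = 14, so the ceiling at 6 binds.
At P = 6: Qd = 437 − 8(6) = 389, Qs = 276 + 3.5(6) = 297.
Shortage = 389 − 297 = 92.

Shortage = 92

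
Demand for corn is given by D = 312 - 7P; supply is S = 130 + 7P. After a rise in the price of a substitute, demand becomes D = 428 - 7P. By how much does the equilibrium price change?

Original equilibrium: P* = 13, Q* = 221.
New equilibrium: 428 - 7P = 130 + 7P, so 298 = 14P and P' = 149/7; Q' = 428 − 7(149/7) = 279.
Change in price: 149/7 − 13 = 58/7.

ΔP = 58/7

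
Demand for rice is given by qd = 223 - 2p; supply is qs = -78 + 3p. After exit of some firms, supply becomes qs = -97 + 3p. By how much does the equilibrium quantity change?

Original equilibrium: p* = 60.2, q* = 102.6.
New equilibrium: 223 - 2p = -97 + 3p, so 320 = 5p and p' = 64; q' = 223 − 2(64) = 95.
Change in quantity: 95 − 102.6 = -7.6.

Δq = -7.6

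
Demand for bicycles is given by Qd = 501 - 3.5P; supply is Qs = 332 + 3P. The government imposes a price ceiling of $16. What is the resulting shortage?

Equilibrium price would be P* = 26, so the ceiling at 16 binds.
At P = 16: Qd = 501 − 3.5(16) = 445, Qs = 332 + 3(16) = 380.
Shortage = 445 − 380 = 65.

Shortage = 65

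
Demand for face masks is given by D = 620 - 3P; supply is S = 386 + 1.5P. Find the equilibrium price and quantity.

Set D = S: 620 - 3P = 386 + 1.5P.
234 = 4.5P, so P* = 52.
Q* = 620 − 3(52) = 464.

P* = 52, Q* = 464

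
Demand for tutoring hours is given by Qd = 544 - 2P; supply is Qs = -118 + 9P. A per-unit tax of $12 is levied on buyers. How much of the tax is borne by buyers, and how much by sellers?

Buyers bear 108/11, sellers bear 24/11

Pre-tax equilibrium: P* = 662/11, Q* = 4660/11.
Tax on buyers shifts demand to Qd = 544 − 2(P + 12) = 520 - 2P.
520 - 2P = -118 + 9P gives seller price Ps = 58; buyers pay Pb = 58 + 12 = 70.
New quantity: Q = 544 − 2(70) = 404.
Buyer burden = 70 − 662/11 = 108/11; seller burden = 662/11 − 58 = 24/11.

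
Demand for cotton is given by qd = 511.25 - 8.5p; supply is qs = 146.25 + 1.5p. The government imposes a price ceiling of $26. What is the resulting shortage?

Equilibrium price would be p* = 36.5, so the ceiling at 26 binds.
At p = 26: qd = 511.25 − 8.5(26) = 290.25, qs = 146.25 + 1.5(26) = 185.25.
Shortage = 290.25 − 185.25 = 105.

Shortage = 105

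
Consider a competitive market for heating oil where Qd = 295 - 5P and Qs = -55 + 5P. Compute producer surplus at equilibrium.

Producer surplus = 1440

Equilibrium: 295 - 5P = -55 + 5P gives P* = 35, Q* = 120.
Supply starts at P = 11 (where Qs = 0).
PS = ½(35 − 11)(120) = 1440.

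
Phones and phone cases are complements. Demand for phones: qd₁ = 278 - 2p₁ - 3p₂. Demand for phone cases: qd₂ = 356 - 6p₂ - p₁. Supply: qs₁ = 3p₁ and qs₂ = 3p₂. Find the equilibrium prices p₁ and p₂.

Market 1: 278 - 2p₁ - 3p₂ = 3p₁ → 5p₁ + 3p₂ = 278.
Market 2: 9p₂ + p₁ = 356.
Eliminating p₂: 9×(1) − 3×(2) gives 42p₁ = 1434, so p₁ = 239/7.
Back-substitute into (2): p₂ = (356 − 1×239/7) / 9 = 751/21.

p₁ = 239/7, p₂ = 751/21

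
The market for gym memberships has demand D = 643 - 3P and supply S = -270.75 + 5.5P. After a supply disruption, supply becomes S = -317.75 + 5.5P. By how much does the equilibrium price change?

ΔP = 94/17

Original equilibrium: P* = 107.5, Q* = 320.5.
New equilibrium: 643 - 3P = -317.75 + 5.5P, so 960.75 = 8.5P and P' = 3843/34; Q' = 643 − 3(3843/34) = 10333/34.
Change in price: 3843/34 − 107.5 = 94/17.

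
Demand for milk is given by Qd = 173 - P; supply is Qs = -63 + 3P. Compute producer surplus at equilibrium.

Equilibrium: 173 - P = -63 + 3P gives P* = 59, Q* = 114.
Supply starts at P = 21 (where Qs = 0).
PS = ½(59 − 21)(114) = 2166.

Producer surplus = 2166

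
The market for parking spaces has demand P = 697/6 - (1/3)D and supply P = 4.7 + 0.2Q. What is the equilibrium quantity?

Set the two price expressions equal: 697/6 - (1/3)Q = 4.7 + 0.2Q.
1672/15 = (8/15)Q, so Q* = 209.
P* = 697/6 − (1/3)(209) = 46.5.

Q* = 209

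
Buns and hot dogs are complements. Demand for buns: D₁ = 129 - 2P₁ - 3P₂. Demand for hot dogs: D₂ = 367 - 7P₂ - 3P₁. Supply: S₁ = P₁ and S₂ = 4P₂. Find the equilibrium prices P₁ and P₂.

Market 1: 129 - 2P₁ - 3P₂ = P₁ → 3P₁ + 3P₂ = 129.
Market 2: 11P₂ + 3P₁ = 367.
Eliminating P₂: 11×(1) − 3×(2) gives 24P₁ = 318, so P₁ = 13.25.
Back-substitute into (2): P₂ = (367 − 3×13.25) / 11 = 29.75.

P₁ = 13.25, P₂ = 29.75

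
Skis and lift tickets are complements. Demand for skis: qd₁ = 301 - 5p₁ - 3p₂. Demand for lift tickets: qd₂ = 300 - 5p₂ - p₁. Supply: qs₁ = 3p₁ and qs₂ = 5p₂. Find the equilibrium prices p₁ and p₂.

Market 1: 301 - 5p₁ - 3p₂ = 3p₁ → 8p₁ + 3p₂ = 301.
Market 2: 10p₂ + p₁ = 300.
Eliminating p₂: 10×(1) − 3×(2) gives 77p₁ = 2110, so p₁ = 2110/77.
Back-substitute into (2): p₂ = (300 − 1×2110/77) / 10 = 2099/77.

p₁ = 2110/77, p₂ = 2099/77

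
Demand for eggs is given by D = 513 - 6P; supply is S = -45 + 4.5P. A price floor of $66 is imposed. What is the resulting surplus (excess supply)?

Surplus = 135

Equilibrium price would be P* = 372/7, so the floor at 66 binds.
At P = 66: D = 117, S = 252.
Surplus = 252 − 117 = 135.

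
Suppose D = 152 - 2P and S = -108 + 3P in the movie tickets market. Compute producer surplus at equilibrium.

Equilibrium: 152 - 2P = -108 + 3P gives P* = 52, Q* = 48.
Supply starts at P = 36 (where S = 0).
PS = ½(52 − 36)(48) = 384.

Producer surplus = 384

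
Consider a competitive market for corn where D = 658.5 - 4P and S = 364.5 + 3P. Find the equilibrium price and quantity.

Set D = S: 658.5 - 4P = 364.5 + 3P.
294 = 7P, so P* = 42.
Q* = 658.5 − 4(42) = 490.5.

P* = 42, Q* = 490.5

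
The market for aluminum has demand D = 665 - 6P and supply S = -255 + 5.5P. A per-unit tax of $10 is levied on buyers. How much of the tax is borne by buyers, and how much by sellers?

Buyers bear 110/23, sellers bear 120/23

Pre-tax equilibrium: P* = 80, Q* = 185.
Tax on buyers shifts demand to D = 665 − 6(P + 10) = 605 - 6P.
605 - 6P = -255 + 5.5P gives seller price Ps = 1720/23; buyers pay Pb = 1720/23 + 10 = 1950/23.
New quantity: Q = 665 − 6(1950/23) = 3595/23.
Buyer burden = 1950/23 − 80 = 110/23; seller burden = 80 − 1720/23 = 120/23.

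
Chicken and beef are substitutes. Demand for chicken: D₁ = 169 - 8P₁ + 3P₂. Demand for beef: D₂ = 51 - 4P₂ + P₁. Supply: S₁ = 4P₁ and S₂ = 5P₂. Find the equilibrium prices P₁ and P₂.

Market 1: 169 - 8P₁ + 3P₂ = 4P₁ → 12P₁ - 3P₂ = 169.
Market 2: 9P₂ - P₁ = 51.
Eliminating P₂: 9×(1) + 3×(2) gives 105P₁ = 1674, so P₁ = 558/35.
Back-substitute into (2): P₂ = (51 + 1×558/35) / 9 = 781/105.

P₁ = 558/35, P₂ = 781/105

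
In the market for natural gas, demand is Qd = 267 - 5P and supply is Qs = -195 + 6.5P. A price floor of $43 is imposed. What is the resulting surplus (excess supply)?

Surplus = 32.5

Equilibrium price would be P* = 924/23, so the floor at 43 binds.
At P = 43: Qd = 52, Qs = 84.5.
Surplus = 84.5 − 52 = 32.5.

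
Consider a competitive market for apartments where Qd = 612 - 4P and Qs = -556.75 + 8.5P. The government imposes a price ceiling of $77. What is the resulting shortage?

Shortage = 206.25

Equilibrium price would be P* = 93.5, so the ceiling at 77 binds.
At P = 77: Qd = 612 − 4(77) = 304, Qs = -556.75 + 8.5(77) = 97.75.
Shortage = 304 − 97.75 = 206.25.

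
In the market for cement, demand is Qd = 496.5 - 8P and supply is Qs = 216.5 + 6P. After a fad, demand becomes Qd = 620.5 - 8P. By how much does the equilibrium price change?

ΔP = 62/7

Original equilibrium: P* = 20, Q* = 336.5.
New equilibrium: 620.5 - 8P = 216.5 + 6P, so 404 = 14P and P' = 202/7; Q' = 620.5 − 8(202/7) = 5455/14.
Change in price: 202/7 − 20 = 62/7.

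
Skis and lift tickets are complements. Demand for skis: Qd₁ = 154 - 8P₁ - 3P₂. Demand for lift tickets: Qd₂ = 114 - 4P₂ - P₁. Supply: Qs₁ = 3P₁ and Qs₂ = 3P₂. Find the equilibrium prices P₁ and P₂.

P₁ = 368/37, P₂ = 550/37

Market 1: 154 - 8P₁ - 3P₂ = 3P₁ → 11P₁ + 3P₂ = 154.
Market 2: 7P₂ + P₁ = 114.
Eliminating P₂: 7×(1) − 3×(2) gives 74P₁ = 736, so P₁ = 368/37.
Back-substitute into (2): P₂ = (114 − 1×368/37) / 7 = 550/37.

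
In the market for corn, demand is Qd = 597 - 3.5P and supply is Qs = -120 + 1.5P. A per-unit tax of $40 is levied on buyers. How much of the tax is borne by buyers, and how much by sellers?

Buyers bear $12, sellers bear $28

Pre-tax equilibrium: P* = 143.4, Q* = 95.1.
Tax on buyers shifts demand to Qd = 597 − 3.5(P + 40) = 457 - 3.5P.
457 - 3.5P = -120 + 1.5P gives seller price Ps = 115.4; buyers pay Pb = 115.4 + 40 = 155.4.
New quantity: Q = 597 − 3.5(155.4) = 53.1.
Buyer burden = 155.4 − 143.4 = 12; seller burden = 143.4 − 115.4 = 28.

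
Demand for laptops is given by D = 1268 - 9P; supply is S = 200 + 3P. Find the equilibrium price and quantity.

P* = 89, Q* = 467

Set D = S: 1268 - 9P = 200 + 3P.
1068 = 12P, so P* = 89.
Q* = 1268 − 9(89) = 467.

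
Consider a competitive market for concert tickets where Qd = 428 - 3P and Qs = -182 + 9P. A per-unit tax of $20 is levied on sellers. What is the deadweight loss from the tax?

Pre-tax equilibrium: P* = 305/6, Q* = 275.5.
Tax on sellers shifts supply to Qs = -182 + 9(P − 20) = -362 + 9P.
428 - 3P = -362 + 9P gives buyer price Pb = 395/6; sellers receive Ps = 395/6 − 20 = 275/6.
New quantity: Q = 428 − 3(395/6) = 230.5.
DWL = ½ × 20 × (275.5 − 230.5) = 450.

Deadweight loss = 450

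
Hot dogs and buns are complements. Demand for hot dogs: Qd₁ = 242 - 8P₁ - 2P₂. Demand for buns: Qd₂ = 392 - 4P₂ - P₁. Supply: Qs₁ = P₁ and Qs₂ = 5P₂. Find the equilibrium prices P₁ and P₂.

Market 1: 242 - 8P₁ - 2P₂ = P₁ → 9P₁ + 2P₂ = 242.
Market 2: 9P₂ + P₁ = 392.
Eliminating P₂: 9×(1) − 2×(2) gives 79P₁ = 1394, so P₁ = 1394/79.
Back-substitute into (2): P₂ = (392 − 1×1394/79) / 9 = 3286/79.

P₁ = 1394/79, P₂ = 3286/79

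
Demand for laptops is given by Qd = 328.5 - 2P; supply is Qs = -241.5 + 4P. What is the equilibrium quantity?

Set Qd = Qs: 328.5 - 2P = -241.5 + 4P.
570 = 6P, so P* = 95.
Q* = 328.5 − 2(95) = 138.5.

Q* = 138.5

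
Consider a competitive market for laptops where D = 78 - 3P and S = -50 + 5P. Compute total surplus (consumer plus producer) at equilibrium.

Equilibrium: 78 - 3P = -50 + 5P gives P* = 16, Q* = 30.
Demand choke price: P = 26; supply starts at P = 10.
CS = ½(26 − 16)(30) = 150; PS = ½(16 − 10)(30) = 90.

Total surplus = 240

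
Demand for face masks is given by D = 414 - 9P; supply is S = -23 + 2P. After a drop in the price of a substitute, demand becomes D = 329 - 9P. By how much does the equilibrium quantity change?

Original equilibrium: P* = 437/11, Q* = 621/11.
New equilibrium: 329 - 9P = -23 + 2P, so 352 = 11P and P' = 32; Q' = 329 − 9(32) = 41.
Change in quantity: 41 − 621/11 = -170/11.

ΔQ = -170/11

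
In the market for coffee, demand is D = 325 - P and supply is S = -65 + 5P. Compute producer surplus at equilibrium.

Producer surplus = 6760

Equilibrium: 325 - P = -65 + 5P gives P* = 65, Q* = 260.
Supply starts at P = 13 (where S = 0).
PS = ½(65 − 13)(260) = 6760.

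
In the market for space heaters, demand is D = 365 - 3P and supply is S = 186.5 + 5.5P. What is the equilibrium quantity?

Set D = S: 365 - 3P = 186.5 + 5.5P.
178.5 = 8.5P, so P* = 21.
Q* = 365 − 3(21) = 302.

Q* = 302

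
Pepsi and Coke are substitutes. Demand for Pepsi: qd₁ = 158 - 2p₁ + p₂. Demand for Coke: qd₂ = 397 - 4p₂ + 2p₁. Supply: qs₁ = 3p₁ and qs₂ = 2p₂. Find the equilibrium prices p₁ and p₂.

p₁ = 1345/28, p₂ = 2301/28

Market 1: 158 - 2p₁ + p₂ = 3p₁ → 5p₁ - p₂ = 158.
Market 2: 6p₂ - 2p₁ = 397.
Eliminating p₂: 6×(1) + 1×(2) gives 28p₁ = 1345, so p₁ = 1345/28.
Back-substitute into (2): p₂ = (397 + 2×1345/28) / 6 = 2301/28.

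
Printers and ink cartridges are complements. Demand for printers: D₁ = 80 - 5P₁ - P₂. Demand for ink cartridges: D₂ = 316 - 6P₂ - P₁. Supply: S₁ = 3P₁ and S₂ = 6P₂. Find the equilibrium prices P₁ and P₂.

Market 1: 80 - 5P₁ - P₂ = 3P₁ → 8P₁ + P₂ = 80.
Market 2: 12P₂ + P₁ = 316.
Eliminating P₂: 12×(1) − 1×(2) gives 95P₁ = 644, so P₁ = 644/95.
Back-substitute into (2): P₂ = (316 − 1×644/95) / 12 = 2448/95.

P₁ = 644/95, P₂ = 2448/95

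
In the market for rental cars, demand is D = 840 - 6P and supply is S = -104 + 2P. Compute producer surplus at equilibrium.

Producer surplus = 4356

Equilibrium: 840 - 6P = -104 + 2P gives P* = 118, Q* = 132.
Supply starts at P = 52 (where S = 0).
PS = ½(118 − 52)(132) = 4356.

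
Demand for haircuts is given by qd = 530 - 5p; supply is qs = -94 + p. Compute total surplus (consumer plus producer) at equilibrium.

Total surplus = 60

Equilibrium: 530 - 5p = -94 + p gives p* = 104, q* = 10.
Demand choke price: p = 106; supply starts at p = 94.
CS = ½(106 − 104)(10) = 10; PS = ½(104 − 94)(10) = 50.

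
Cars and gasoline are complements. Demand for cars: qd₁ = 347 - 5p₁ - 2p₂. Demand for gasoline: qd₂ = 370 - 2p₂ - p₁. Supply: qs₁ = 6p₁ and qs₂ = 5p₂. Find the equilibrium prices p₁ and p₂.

p₁ = 22.52, p₂ = 49.64

Market 1: 347 - 5p₁ - 2p₂ = 6p₁ → 11p₁ + 2p₂ = 347.
Market 2: 7p₂ + p₁ = 370.
Eliminating p₂: 7×(1) − 2×(2) gives 75p₁ = 1689, so p₁ = 22.52.
Back-substitute into (2): p₂ = (370 − 1×22.52) / 7 = 49.64.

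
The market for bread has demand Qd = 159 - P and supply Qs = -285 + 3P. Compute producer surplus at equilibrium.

Producer surplus = 384

Equilibrium: 159 - P = -285 + 3P gives P* = 111, Q* = 48.
Supply starts at P = 95 (where Qs = 0).
PS = ½(111 − 95)(48) = 384.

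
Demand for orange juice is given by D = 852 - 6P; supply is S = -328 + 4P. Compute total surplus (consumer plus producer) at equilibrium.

Equilibrium: 852 - 6P = -328 + 4P gives P* = 118, Q* = 144.
Demand choke price: P = 142; supply starts at P = 82.
CS = ½(142 − 118)(144) = 1728; PS = ½(118 − 82)(144) = 2592.

Total surplus = 4320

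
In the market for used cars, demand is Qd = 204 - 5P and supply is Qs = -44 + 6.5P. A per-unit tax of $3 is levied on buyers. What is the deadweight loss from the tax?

Deadweight loss = 585/46

Pre-tax equilibrium: P* = 496/23, Q* = 2212/23.
Tax on buyers shifts demand to Qd = 204 − 5(P + 3) = 189 - 5P.
189 - 5P = -44 + 6.5P gives seller price Ps = 466/23; buyers pay Pb = 466/23 + 3 = 535/23.
New quantity: Q = 204 − 5(535/23) = 2017/23.
DWL = ½ × 3 × (2212/23 − 2017/23) = 585/46.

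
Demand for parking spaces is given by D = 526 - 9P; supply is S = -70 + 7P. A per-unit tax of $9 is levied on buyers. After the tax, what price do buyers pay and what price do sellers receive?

Pre-tax equilibrium: P* = 37.25, Q* = 190.75.
Tax on buyers shifts demand to D = 526 − 9(P + 9) = 445 - 9P.
445 - 9P = -70 + 7P gives seller price Ps = 32.1875; buyers pay Pb = 32.1875 + 9 = 41.1875.
New quantity: Q = 526 − 9(41.1875) = 155.3125.

Buyers pay $41.1875, sellers receive $32.1875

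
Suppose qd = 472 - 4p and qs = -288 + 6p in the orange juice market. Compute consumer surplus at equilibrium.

Equilibrium: 472 - 4p = -288 + 6p gives p* = 76, q* = 168.
Demand choke price (qd = 0): p = 118.
CS = ½(118 − 76)(168) = 3528.

Consumer surplus = 3528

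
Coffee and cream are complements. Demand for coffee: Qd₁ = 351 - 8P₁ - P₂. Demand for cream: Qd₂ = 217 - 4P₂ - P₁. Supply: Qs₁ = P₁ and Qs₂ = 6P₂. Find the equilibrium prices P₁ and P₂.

Market 1: 351 - 8P₁ - P₂ = P₁ → 9P₁ + P₂ = 351.
Market 2: 10P₂ + P₁ = 217.
Eliminating P₂: 10×(1) − 1×(2) gives 89P₁ = 3293, so P₁ = 37.
Back-substitute into (2): P₂ = (217 − 1×37) / 10 = 18.

P₁ = 37, P₂ = 18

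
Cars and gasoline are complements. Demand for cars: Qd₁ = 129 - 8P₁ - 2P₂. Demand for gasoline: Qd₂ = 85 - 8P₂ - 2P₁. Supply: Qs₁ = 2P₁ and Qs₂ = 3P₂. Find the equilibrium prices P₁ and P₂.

Market 1: 129 - 8P₁ - 2P₂ = 2P₁ → 10P₁ + 2P₂ = 129.
Market 2: 11P₂ + 2P₁ = 85.
Eliminating P₂: 11×(1) − 2×(2) gives 106P₁ = 1249, so P₁ = 1249/106.
Back-substitute into (2): P₂ = (85 − 2×1249/106) / 11 = 296/53.

P₁ = 1249/106, P₂ = 296/53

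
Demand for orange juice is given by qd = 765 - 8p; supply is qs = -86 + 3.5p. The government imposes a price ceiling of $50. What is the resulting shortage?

Equilibrium price would be p* = 74, so the ceiling at 50 binds.
At p = 50: qd = 765 − 8(50) = 365, qs = -86 + 3.5(50) = 89.
Shortage = 365 − 89 = 276.

Shortage = 276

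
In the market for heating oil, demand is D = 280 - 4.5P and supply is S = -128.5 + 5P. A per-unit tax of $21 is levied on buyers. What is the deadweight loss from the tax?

Deadweight loss = 19845/38

Pre-tax equilibrium: P* = 43, Q* = 86.5.
Tax on buyers shifts demand to D = 280 − 4.5(P + 21) = 185.5 - 4.5P.
185.5 - 4.5P = -128.5 + 5P gives seller price Ps = 628/19; buyers pay Pb = 628/19 + 21 = 1027/19.
New quantity: Q = 280 − 4.5(1027/19) = 1397/38.
DWL = ½ × 21 × (86.5 − 1397/38) = 19845/38.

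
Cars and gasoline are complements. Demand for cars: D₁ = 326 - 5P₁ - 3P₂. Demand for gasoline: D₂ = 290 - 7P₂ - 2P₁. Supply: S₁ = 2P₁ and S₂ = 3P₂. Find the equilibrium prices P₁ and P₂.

P₁ = 37.34375, P₂ = 21.53125

Market 1: 326 - 5P₁ - 3P₂ = 2P₁ → 7P₁ + 3P₂ = 326.
Market 2: 10P₂ + 2P₁ = 290.
Eliminating P₂: 10×(1) − 3×(2) gives 64P₁ = 2390, so P₁ = 37.34375.
Back-substitute into (2): P₂ = (290 − 2×37.34375) / 10 = 21.53125.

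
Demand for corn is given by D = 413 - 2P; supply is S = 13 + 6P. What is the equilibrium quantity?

Q* = 313

Set D = S: 413 - 2P = 13 + 6P.
400 = 8P, so P* = 50.
Q* = 413 − 2(50) = 313.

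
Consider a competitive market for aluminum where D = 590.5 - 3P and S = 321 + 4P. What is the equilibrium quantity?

Q* = 475

Set D = S: 590.5 - 3P = 321 + 4P.
269.5 = 7P, so P* = 38.5.
Q* = 590.5 − 3(38.5) = 475.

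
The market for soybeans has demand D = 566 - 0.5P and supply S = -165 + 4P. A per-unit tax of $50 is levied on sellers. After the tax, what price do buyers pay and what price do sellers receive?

Buyers pay 1862/9, sellers receive 1412/9

Pre-tax equilibrium: P* = 1462/9, Q* = 4363/9.
Tax on sellers shifts supply to S = -165 + 4(P − 50) = -365 + 4P.
566 - 0.5P = -365 + 4P gives buyer price Pb = 1862/9; sellers receive Ps = 1862/9 − 50 = 1412/9.
New quantity: Q = 566 − 0.5(1862/9) = 4163/9.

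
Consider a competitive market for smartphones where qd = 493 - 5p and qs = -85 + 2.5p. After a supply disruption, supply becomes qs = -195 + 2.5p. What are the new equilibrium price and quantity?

Original equilibrium: p* = 1156/15, q* = 323/3.
New equilibrium: 493 - 5p = -195 + 2.5p, so 688 = 7.5p and p' = 1376/15; q' = 493 − 5(1376/15) = 103/3.

p' = 1376/15, q' = 103/3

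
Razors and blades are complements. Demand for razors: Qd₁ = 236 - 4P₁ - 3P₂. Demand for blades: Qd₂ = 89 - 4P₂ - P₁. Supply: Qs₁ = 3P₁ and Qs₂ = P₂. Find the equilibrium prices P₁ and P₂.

Market 1: 236 - 4P₁ - 3P₂ = 3P₁ → 7P₁ + 3P₂ = 236.
Market 2: 5P₂ + P₁ = 89.
Eliminating P₂: 5×(1) − 3×(2) gives 32P₁ = 913, so P₁ = 28.53125.
Back-substitute into (2): P₂ = (89 − 1×28.53125) / 5 = 12.09375.

P₁ = 28.53125, P₂ = 12.09375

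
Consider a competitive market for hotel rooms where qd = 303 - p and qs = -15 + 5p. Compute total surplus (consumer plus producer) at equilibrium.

Total surplus = 37500

Equilibrium: 303 - p = -15 + 5p gives p* = 53, q* = 250.
Demand choke price: p = 303; supply starts at p = 3.
CS = ½(303 − 53)(250) = 31250; PS = ½(53 − 3)(250) = 6250.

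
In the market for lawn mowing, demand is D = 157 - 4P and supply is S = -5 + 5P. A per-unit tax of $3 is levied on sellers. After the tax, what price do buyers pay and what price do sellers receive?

Pre-tax equilibrium: P* = 18, Q* = 85.
Tax on sellers shifts supply to S = -5 + 5(P − 3) = -20 + 5P.
157 - 4P = -20 + 5P gives buyer price Pb = 59/3; sellers receive Ps = 59/3 − 3 = 50/3.
New quantity: Q = 157 − 4(59/3) = 235/3.

Buyers pay 59/3, sellers receive 50/3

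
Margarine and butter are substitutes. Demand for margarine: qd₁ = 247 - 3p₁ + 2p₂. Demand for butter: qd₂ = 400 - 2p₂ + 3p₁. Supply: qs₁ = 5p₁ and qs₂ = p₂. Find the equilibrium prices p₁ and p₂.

p₁ = 1541/18, p₂ = 3941/18

Market 1: 247 - 3p₁ + 2p₂ = 5p₁ → 8p₁ - 2p₂ = 247.
Market 2: 3p₂ - 3p₁ = 400.
Eliminating p₂: 3×(1) + 2×(2) gives 18p₁ = 1541, so p₁ = 1541/18.
Back-substitute into (2): p₂ = (400 + 3×1541/18) / 3 = 3941/18.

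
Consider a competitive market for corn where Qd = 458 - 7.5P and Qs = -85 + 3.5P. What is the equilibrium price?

P* = 543/11

Set Qd = Qs: 458 - 7.5P = -85 + 3.5P.
543 = 11P, so P* = 543/11.
Q* = 458 − 7.5(543/11) = 1931/22.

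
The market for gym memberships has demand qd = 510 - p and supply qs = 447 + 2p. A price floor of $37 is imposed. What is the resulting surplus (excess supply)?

Surplus = 48

Equilibrium price would be p* = 21, so the floor at 37 binds.
At p = 37: qd = 473, qs = 521.
Surplus = 521 − 473 = 48.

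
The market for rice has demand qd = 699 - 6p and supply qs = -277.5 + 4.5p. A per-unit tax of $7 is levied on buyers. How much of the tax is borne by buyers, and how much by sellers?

Buyers bear $3, sellers bear $4

Pre-tax equilibrium: p* = 93, q* = 141.
Tax on buyers shifts demand to qd = 699 − 6(p + 7) = 657 - 6p.
657 - 6p = -277.5 + 4.5p gives seller price ps = 89; buyers pay pb = 89 + 7 = 96.
New quantity: q = 699 − 6(96) = 123.
Buyer burden = 96 − 93 = 3; seller burden = 93 − 89 = 4.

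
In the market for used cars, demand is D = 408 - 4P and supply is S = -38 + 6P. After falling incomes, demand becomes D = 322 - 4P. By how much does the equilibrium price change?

Original equilibrium: P* = 44.6, Q* = 229.6.
New equilibrium: 322 - 4P = -38 + 6P, so 360 = 10P and P' = 36; Q' = 322 − 4(36) = 178.
Change in price: 36 − 44.6 = -8.6.

ΔP = -8.6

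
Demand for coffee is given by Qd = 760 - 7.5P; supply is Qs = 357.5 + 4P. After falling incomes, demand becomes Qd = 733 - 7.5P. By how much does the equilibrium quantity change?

Original equilibrium: P* = 35, Q* = 497.5.
New equilibrium: 733 - 7.5P = 357.5 + 4P, so 375.5 = 11.5P and P' = 751/23; Q' = 733 − 7.5(751/23) = 22453/46.
Change in quantity: 22453/46 − 497.5 = -216/23.

ΔQ = -216/23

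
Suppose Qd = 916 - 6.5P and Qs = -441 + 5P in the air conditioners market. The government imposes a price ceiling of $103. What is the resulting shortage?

Equilibrium price would be P* = 118, so the ceiling at 103 binds.
At P = 103: Qd = 916 − 6.5(103) = 246.5, Qs = -441 + 5(103) = 74.
Shortage = 246.5 − 74 = 172.5.

Shortage = 172.5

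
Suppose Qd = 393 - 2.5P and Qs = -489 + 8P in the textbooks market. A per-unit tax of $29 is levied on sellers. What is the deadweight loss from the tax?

Pre-tax equilibrium: P* = 84, Q* = 183.
Tax on sellers shifts supply to Qs = -489 + 8(P − 29) = -721 + 8P.
393 - 2.5P = -721 + 8P gives buyer price Pb = 2228/21; sellers receive Ps = 2228/21 − 29 = 1619/21.
New quantity: Q = 393 − 2.5(2228/21) = 2683/21.
DWL = ½ × 29 × (183 − 2683/21) = 16820/21.

Deadweight loss = 16820/21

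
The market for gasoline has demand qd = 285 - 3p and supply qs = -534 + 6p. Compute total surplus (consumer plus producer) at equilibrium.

Equilibrium: 285 - 3p = -534 + 6p gives p* = 91, q* = 12.
Demand choke price: p = 95; supply starts at p = 89.
CS = ½(95 − 91)(12) = 24; PS = ½(91 − 89)(12) = 12.

Total surplus = 36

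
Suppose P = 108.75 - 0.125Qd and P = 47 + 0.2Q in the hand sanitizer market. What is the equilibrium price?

Set the two price expressions equal: 108.75 - 0.125Q = 47 + 0.2Q.
61.75 = 0.325Q, so Q* = 190.
P* = 108.75 − (0.125)(190) = 85.

P* = 85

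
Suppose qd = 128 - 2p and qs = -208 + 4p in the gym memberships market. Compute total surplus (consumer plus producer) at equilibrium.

Equilibrium: 128 - 2p = -208 + 4p gives p* = 56, q* = 16.
Demand choke price: p = 64; supply starts at p = 52.
CS = ½(64 − 56)(16) = 64; PS = ½(56 − 52)(16) = 32.

Total surplus = 96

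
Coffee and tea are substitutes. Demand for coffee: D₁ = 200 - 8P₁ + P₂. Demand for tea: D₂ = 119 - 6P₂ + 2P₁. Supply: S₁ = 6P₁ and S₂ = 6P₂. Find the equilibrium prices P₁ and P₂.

Market 1: 200 - 8P₁ + P₂ = 6P₁ → 14P₁ - P₂ = 200.
Market 2: 12P₂ - 2P₁ = 119.
Eliminating P₂: 12×(1) + 1×(2) gives 166P₁ = 2519, so P₁ = 2519/166.
Back-substitute into (2): P₂ = (119 + 2×2519/166) / 12 = 1033/83.

P₁ = 2519/166, P₂ = 1033/83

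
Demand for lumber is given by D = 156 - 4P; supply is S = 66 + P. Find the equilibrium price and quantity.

Set D = S: 156 - 4P = 66 + P.
90 = 5P, so P* = 18.
Q* = 156 − 4(18) = 84.

P* = 18, Q* = 84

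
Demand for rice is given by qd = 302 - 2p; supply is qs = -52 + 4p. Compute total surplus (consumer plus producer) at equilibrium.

Total surplus = 12696

Equilibrium: 302 - 2p = -52 + 4p gives p* = 59, q* = 184.
Demand choke price: p = 151; supply starts at p = 13.
CS = ½(151 − 59)(184) = 8464; PS = ½(59 − 13)(184) = 4232.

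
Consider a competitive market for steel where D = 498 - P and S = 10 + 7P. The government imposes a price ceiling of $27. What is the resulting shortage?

Equilibrium price would be P* = 61, so the ceiling at 27 binds.
At P = 27: D = 498 − 1(27) = 471, S = 10 + 7(27) = 199.
Shortage = 471 − 199 = 272.

Shortage = 272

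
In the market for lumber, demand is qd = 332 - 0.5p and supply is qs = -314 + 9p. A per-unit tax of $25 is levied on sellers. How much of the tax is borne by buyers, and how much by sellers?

Pre-tax equilibrium: p* = 68, q* = 298.
Tax on sellers shifts supply to qs = -314 + 9(p − 25) = -539 + 9p.
332 - 0.5p = -539 + 9p gives buyer price pb = 1742/19; sellers receive ps = 1742/19 − 25 = 1267/19.
New quantity: q = 332 − 0.5(1742/19) = 5437/19.
Buyer burden = 1742/19 − 68 = 450/19; seller burden = 68 − 1267/19 = 25/19.

Buyers bear 450/19, sellers bear 25/19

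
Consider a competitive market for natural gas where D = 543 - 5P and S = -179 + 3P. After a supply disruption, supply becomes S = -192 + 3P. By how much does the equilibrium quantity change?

ΔQ = -8.125

Original equilibrium: P* = 90.25, Q* = 91.75.
New equilibrium: 543 - 5P = -192 + 3P, so 735 = 8P and P' = 91.875; Q' = 543 − 5(91.875) = 83.625.
Change in quantity: 83.625 − 91.75 = -8.125.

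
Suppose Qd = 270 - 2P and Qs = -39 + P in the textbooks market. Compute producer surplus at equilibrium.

Producer surplus = 2048

Equilibrium: 270 - 2P = -39 + P gives P* = 103, Q* = 64.
Supply starts at P = 39 (where Qs = 0).
PS = ½(103 − 39)(64) = 2048.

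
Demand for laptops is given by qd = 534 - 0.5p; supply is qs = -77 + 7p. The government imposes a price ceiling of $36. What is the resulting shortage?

Shortage = 341

Equilibrium price would be p* = 1222/15, so the ceiling at 36 binds.
At p = 36: qd = 534 − 0.5(36) = 516, qs = -77 + 7(36) = 175.
Shortage = 516 − 175 = 341.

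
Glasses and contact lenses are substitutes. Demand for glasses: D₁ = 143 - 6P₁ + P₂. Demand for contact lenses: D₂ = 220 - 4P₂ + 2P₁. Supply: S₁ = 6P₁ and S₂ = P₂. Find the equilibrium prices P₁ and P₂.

Market 1: 143 - 6P₁ + P₂ = 6P₁ → 12P₁ - P₂ = 143.
Market 2: 5P₂ - 2P₁ = 220.
Eliminating P₂: 5×(1) + 1×(2) gives 58P₁ = 935, so P₁ = 935/58.
Back-substitute into (2): P₂ = (220 + 2×935/58) / 5 = 1463/29.

P₁ = 935/58, P₂ = 1463/29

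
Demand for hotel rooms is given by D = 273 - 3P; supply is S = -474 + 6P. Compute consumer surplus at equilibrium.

Consumer surplus = 96

Equilibrium: 273 - 3P = -474 + 6P gives P* = 83, Q* = 24.
Demand choke price (D = 0): P = 91.
CS = ½(91 − 83)(24) = 96.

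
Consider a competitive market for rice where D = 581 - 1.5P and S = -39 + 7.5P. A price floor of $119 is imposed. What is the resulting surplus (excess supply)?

Surplus = 451

Equilibrium price would be P* = 620/9, so the floor at 119 binds.
At P = 119: D = 402.5, S = 853.5.
Surplus = 853.5 − 402.5 = 451.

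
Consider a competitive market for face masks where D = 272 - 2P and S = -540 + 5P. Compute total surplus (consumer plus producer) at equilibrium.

Equilibrium: 272 - 2P = -540 + 5P gives P* = 116, Q* = 40.
Demand choke price: P = 136; supply starts at P = 108.
CS = ½(136 − 116)(40) = 400; PS = ½(116 − 108)(40) = 160.

Total surplus = 560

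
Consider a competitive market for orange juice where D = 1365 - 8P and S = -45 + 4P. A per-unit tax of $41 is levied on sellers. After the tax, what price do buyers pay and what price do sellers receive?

Pre-tax equilibrium: P* = 117.5, Q* = 425.
Tax on sellers shifts supply to S = -45 + 4(P − 41) = -209 + 4P.
1365 - 8P = -209 + 4P gives buyer price Pb = 787/6; sellers receive Ps = 787/6 − 41 = 541/6.
New quantity: Q = 1365 − 8(787/6) = 947/3.

Buyers pay 787/6, sellers receive 541/6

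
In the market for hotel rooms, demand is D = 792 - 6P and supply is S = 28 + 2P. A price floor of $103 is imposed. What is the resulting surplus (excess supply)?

Equilibrium price would be P* = 95.5, so the floor at 103 binds.
At P = 103: D = 174, S = 234.
Surplus = 234 − 174 = 60.

Surplus = 60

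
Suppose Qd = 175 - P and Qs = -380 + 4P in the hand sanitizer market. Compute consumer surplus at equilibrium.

Equilibrium: 175 - P = -380 + 4P gives P* = 111, Q* = 64.
Demand choke price (Qd = 0): P = 175.
CS = ½(175 − 111)(64) = 2048.

Consumer surplus = 2048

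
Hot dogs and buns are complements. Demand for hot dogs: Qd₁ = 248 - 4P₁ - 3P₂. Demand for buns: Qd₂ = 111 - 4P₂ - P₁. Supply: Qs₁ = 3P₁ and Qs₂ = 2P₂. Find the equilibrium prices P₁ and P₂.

P₁ = 385/13, P₂ = 529/39

Market 1: 248 - 4P₁ - 3P₂ = 3P₁ → 7P₁ + 3P₂ = 248.
Market 2: 6P₂ + P₁ = 111.
Eliminating P₂: 6×(1) − 3×(2) gives 39P₁ = 1155, so P₁ = 385/13.
Back-substitute into (2): P₂ = (111 − 1×385/13) / 6 = 529/39.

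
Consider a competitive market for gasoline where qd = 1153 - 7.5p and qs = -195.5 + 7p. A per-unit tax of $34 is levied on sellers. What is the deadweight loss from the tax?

Pre-tax equilibrium: p* = 93, q* = 455.5.
Tax on sellers shifts supply to qs = -195.5 + 7(p − 34) = -433.5 + 7p.
1153 - 7.5p = -433.5 + 7p gives buyer price pb = 3173/29; sellers receive ps = 3173/29 − 34 = 2187/29.
New quantity: q = 1153 − 7.5(3173/29) = 19279/58.
DWL = ½ × 34 × (455.5 − 19279/58) = 60690/29.

Deadweight loss = 60690/29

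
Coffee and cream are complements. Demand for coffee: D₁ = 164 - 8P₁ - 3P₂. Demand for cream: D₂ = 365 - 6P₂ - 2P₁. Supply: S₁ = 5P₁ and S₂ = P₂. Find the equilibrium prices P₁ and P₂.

Market 1: 164 - 8P₁ - 3P₂ = 5P₁ → 13P₁ + 3P₂ = 164.
Market 2: 7P₂ + 2P₁ = 365.
Eliminating P₂: 7×(1) − 3×(2) gives 85P₁ = 53, so P₁ = 53/85.
Back-substitute into (2): P₂ = (365 − 2×53/85) / 7 = 4417/85.

P₁ = 53/85, P₂ = 4417/85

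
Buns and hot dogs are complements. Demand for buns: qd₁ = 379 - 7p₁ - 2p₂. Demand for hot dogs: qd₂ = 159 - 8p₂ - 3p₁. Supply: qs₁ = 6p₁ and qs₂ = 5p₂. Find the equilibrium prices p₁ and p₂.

Market 1: 379 - 7p₁ - 2p₂ = 6p₁ → 13p₁ + 2p₂ = 379.
Market 2: 13p₂ + 3p₁ = 159.
Eliminating p₂: 13×(1) − 2×(2) gives 163p₁ = 4609, so p₁ = 4609/163.
Back-substitute into (2): p₂ = (159 − 3×4609/163) / 13 = 930/163.

p₁ = 4609/163, p₂ = 930/163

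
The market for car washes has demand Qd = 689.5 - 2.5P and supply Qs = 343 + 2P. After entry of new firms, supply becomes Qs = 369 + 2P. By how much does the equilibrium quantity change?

ΔQ = 130/9

Original equilibrium: P* = 77, Q* = 497.
New equilibrium: 689.5 - 2.5P = 369 + 2P, so 320.5 = 4.5P and P' = 641/9; Q' = 689.5 − 2.5(641/9) = 4603/9.
Change in quantity: 4603/9 − 497 = 130/9.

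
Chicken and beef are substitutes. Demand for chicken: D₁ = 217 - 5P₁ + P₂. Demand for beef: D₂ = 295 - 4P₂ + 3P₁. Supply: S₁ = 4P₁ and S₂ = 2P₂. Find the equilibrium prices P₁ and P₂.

Market 1: 217 - 5P₁ + P₂ = 4P₁ → 9P₁ - P₂ = 217.
Market 2: 6P₂ - 3P₁ = 295.
Eliminating P₂: 6×(1) + 1×(2) gives 51P₁ = 1597, so P₁ = 1597/51.
Back-substitute into (2): P₂ = (295 + 3×1597/51) / 6 = 1102/17.

P₁ = 1597/51, P₂ = 1102/17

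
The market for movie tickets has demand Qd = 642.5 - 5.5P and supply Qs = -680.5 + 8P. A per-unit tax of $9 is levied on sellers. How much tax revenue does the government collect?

Tax revenue = 667.5

Pre-tax equilibrium: P* = 98, Q* = 103.5.
Tax on sellers shifts supply to Qs = -680.5 + 8(P − 9) = -752.5 + 8P.
642.5 - 5.5P = -752.5 + 8P gives buyer price Pb = 310/3; sellers receive Ps = 310/3 − 9 = 283/3.
New quantity: Q = 642.5 − 5.5(310/3) = 445/6.
Revenue = 9 × 445/6 = 667.5.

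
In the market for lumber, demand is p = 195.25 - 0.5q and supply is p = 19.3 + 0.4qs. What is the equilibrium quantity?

q* = 195.5

Set the two price expressions equal: 195.25 - 0.5q = 19.3 + 0.4q.
175.95 = 0.9q, so q* = 195.5.
p* = 195.25 − (0.5)(195.5) = 97.5.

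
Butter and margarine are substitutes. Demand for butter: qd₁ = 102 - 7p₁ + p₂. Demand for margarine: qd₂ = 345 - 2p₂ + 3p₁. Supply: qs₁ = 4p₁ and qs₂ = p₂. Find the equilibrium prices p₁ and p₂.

Market 1: 102 - 7p₁ + p₂ = 4p₁ → 11p₁ - p₂ = 102.
Market 2: 3p₂ - 3p₁ = 345.
Eliminating p₂: 3×(1) + 1×(2) gives 30p₁ = 651, so p₁ = 21.7.
Back-substitute into (2): p₂ = (345 + 3×21.7) / 3 = 136.7.

p₁ = 21.7, p₂ = 136.7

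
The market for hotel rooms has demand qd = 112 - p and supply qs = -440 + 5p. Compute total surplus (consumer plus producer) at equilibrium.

Equilibrium: 112 - p = -440 + 5p gives p* = 92, q* = 20.
Demand choke price: p = 112; supply starts at p = 88.
CS = ½(112 − 92)(20) = 200; PS = ½(92 − 88)(20) = 40.

Total surplus = 240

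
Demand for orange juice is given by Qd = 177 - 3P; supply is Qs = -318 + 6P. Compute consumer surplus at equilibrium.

Equilibrium: 177 - 3P = -318 + 6P gives P* = 55, Q* = 12.
Demand choke price (Qd = 0): P = 59.
CS = ½(59 − 55)(12) = 24.

Consumer surplus = 24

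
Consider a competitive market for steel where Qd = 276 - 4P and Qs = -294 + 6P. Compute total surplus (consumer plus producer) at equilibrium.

Total surplus = 480

Equilibrium: 276 - 4P = -294 + 6P gives P* = 57, Q* = 48.
Demand choke price: P = 69; supply starts at P = 49.
CS = ½(69 − 57)(48) = 288; PS = ½(57 − 49)(48) = 192.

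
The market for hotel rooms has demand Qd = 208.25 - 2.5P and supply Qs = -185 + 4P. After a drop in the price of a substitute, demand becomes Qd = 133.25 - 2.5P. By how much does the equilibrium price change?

ΔP = -150/13

Original equilibrium: P* = 60.5, Q* = 57.
New equilibrium: 133.25 - 2.5P = -185 + 4P, so 318.25 = 6.5P and P' = 1273/26; Q' = 133.25 − 2.5(1273/26) = 141/13.
Change in price: 1273/26 − 60.5 = -150/13.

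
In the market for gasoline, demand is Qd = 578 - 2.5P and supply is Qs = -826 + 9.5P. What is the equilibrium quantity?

Set Qd = Qs: 578 - 2.5P = -826 + 9.5P.
1404 = 12P, so P* = 117.
Q* = 578 − 2.5(117) = 285.5.

Q* = 285.5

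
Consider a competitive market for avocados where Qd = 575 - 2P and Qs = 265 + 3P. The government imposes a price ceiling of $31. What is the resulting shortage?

Shortage = 155

Equilibrium price would be P* = 62, so the ceiling at 31 binds.
At P = 31: Qd = 575 − 2(31) = 513, Qs = 265 + 3(31) = 358.
Shortage = 513 − 358 = 155.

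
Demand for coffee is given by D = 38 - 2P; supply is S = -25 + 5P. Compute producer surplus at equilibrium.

Equilibrium: 38 - 2P = -25 + 5P gives P* = 9, Q* = 20.
Supply starts at P = 5 (where S = 0).
PS = ½(9 − 5)(20) = 40.

Producer surplus = 40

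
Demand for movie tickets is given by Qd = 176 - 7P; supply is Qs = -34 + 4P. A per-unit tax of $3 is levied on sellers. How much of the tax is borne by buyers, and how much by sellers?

Pre-tax equilibrium: P* = 210/11, Q* = 466/11.
Tax on sellers shifts supply to Qs = -34 + 4(P − 3) = -46 + 4P.
176 - 7P = -46 + 4P gives buyer price Pb = 222/11; sellers receive Ps = 222/11 − 3 = 189/11.
New quantity: Q = 176 − 7(222/11) = 382/11.
Buyer burden = 222/11 − 210/11 = 12/11; seller burden = 210/11 − 189/11 = 21/11.

Buyers bear 12/11, sellers bear 21/11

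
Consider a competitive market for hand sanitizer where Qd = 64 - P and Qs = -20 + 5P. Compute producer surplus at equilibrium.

Equilibrium: 64 - P = -20 + 5P gives P* = 14, Q* = 50.
Supply starts at P = 4 (where Qs = 0).
PS = ½(14 − 4)(50) = 250.

Producer surplus = 250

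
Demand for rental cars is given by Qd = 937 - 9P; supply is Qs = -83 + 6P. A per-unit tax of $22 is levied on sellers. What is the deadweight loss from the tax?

Deadweight loss = 871.2

Pre-tax equilibrium: P* = 68, Q* = 325.
Tax on sellers shifts supply to Qs = -83 + 6(P − 22) = -215 + 6P.
937 - 9P = -215 + 6P gives buyer price Pb = 76.8; sellers receive Ps = 76.8 − 22 = 54.8.
New quantity: Q = 937 − 9(76.8) = 245.8.
DWL = ½ × 22 × (325 − 245.8) = 871.2.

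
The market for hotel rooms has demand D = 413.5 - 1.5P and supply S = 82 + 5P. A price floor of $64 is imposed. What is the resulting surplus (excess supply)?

Equilibrium price would be P* = 51, so the floor at 64 binds.
At P = 64: D = 317.5, S = 402.
Surplus = 402 − 317.5 = 84.5.

Surplus = 84.5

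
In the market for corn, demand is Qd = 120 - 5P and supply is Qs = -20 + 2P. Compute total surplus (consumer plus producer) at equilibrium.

Equilibrium: 120 - 5P = -20 + 2P gives P* = 20, Q* = 20.
Demand choke price: P = 24; supply starts at P = 10.
CS = ½(24 − 20)(20) = 40; PS = ½(20 − 10)(20) = 100.

Total surplus = 140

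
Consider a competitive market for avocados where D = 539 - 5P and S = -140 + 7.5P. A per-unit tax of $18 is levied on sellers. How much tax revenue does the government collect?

Pre-tax equilibrium: P* = 54.32, Q* = 267.4.
Tax on sellers shifts supply to S = -140 + 7.5(P − 18) = -275 + 7.5P.
539 - 5P = -275 + 7.5P gives buyer price Pb = 65.12; sellers receive Ps = 65.12 − 18 = 47.12.
New quantity: Q = 539 − 5(65.12) = 213.4.
Revenue = 18 × 213.4 = 3841.2.

Tax revenue = 3841.2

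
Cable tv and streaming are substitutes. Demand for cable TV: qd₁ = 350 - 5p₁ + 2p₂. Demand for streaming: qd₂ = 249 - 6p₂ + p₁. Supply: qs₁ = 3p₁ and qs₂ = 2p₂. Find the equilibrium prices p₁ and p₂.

Market 1: 350 - 5p₁ + 2p₂ = 3p₁ → 8p₁ - 2p₂ = 350.
Market 2: 8p₂ - p₁ = 249.
Eliminating p₂: 8×(1) + 2×(2) gives 62p₁ = 3298, so p₁ = 1649/31.
Back-substitute into (2): p₂ = (249 + 1×1649/31) / 8 = 1171/31.

p₁ = 1649/31, p₂ = 1171/31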